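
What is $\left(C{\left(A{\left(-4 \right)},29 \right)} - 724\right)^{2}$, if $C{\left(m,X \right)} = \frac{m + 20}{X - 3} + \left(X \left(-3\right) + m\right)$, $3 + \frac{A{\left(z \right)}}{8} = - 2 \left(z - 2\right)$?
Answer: $\frac{91412721}{169} \approx 5.409 \cdot 10^{5}$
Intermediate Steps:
$A{\left(z \right)} = 8 - 16 z$ ($A{\left(z \right)} = -24 + 8 \left(- 2 \left(z - 2\right)\right) = -24 + 8 \left(- 2 \left(-2 + z\right)\right) = -24 + 8 \left(4 - 2 z\right) = -24 - \left(-32 + 16 z\right) = 8 - 16 z$)
$C{\left(m,X \right)} = m - 3 X + \frac{20 + m}{-3 + X}$ ($C{\left(m,X \right)} = \frac{20 + m}{-3 + X} - \left(- m + 3 X\right) = m - 3 X + \frac{20 + m}{-3 + X}$)
$\left(C{\left(A{\left(-4 \right)},29 \right)} - 724\right)^{2} = \left(\frac{20 - 3 \cdot 29^{2} - 2 \left(8 - -64\right) + 9 \cdot 29 + 29 \left(8 - -64\right)}{-3 + 29} - 724\right)^{2} = \left(\frac{20 - 2523 - 2 \left(8 + 64\right) + 261 + 29 \left(8 + 64\right)}{26} - 724\right)^{2} = \left(\frac{20 - 2523 - 144 + 261 + 29 \cdot 72}{26} - 724\right)^{2} = \left(\frac{20 - 2523 - 144 + 261 + 2088}{26} - 724\right)^{2} = \left(\frac{1}{26} \left(-298\right) - 724\right)^{2} = \left(- \frac{149}{13} - 724\right)^{2} = \left(- \frac{9561}{13}\right)^{2} = \frac{91412721}{169}$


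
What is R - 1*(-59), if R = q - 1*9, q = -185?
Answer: -135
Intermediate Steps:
R = -194 (R = -185 - 1*9 = -185 - 9 = -194)
R - 1*(-59) = -194 - 1*(-59) = -194 + 59 = -135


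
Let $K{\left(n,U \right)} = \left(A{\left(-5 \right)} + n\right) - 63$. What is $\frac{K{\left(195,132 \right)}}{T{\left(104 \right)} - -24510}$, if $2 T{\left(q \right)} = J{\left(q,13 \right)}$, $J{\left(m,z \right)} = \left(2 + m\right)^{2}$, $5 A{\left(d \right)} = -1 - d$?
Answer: $\frac{83}{18830} \approx 0.0044079$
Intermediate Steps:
$A{\left(d \right)} = - \frac{1}{5} - \frac{d}{5}$ ($A{\left(d \right)} = \frac{-1 - d}{5} = - \frac{1}{5} - \frac{d}{5}$)
$K{\left(n,U \right)} = - \frac{311}{5} + n$ ($K{\left(n,U \right)} = \left(\left(- \frac{1}{5} - -1\right) + n\right) - 63 = \left(\left(- \frac{1}{5} + 1\right) + n\right) - 63 = \left(\frac{4}{5} + n\right) - 63 = - \frac{311}{5} + n$)
$T{\left(q \right)} = \frac{\left(2 + q\right)^{2}}{2}$
$\frac{K{\left(195,132 \right)}}{T{\left(104 \right)} - -24510} = \frac{- \frac{311}{5} + 195}{\frac{\left(2 + 104\right)^{2}}{2} - -24510} = \frac{664}{5 \left(\frac{106^{2}}{2} + 24510\right)} = \frac{664}{5 \left(\frac{1}{2} \cdot 11236 + 24510\right)} = \frac{664}{5 \left(5618 + 24510\right)} = \frac{664}{5 \cdot 30128} = \frac{664}{5} \cdot \frac{1}{30128} = \frac{83}{18830}$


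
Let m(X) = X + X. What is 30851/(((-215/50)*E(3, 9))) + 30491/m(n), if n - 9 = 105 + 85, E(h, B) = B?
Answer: -110986963/154026 ≈ -720.57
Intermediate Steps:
n = 199 (n = 9 + (105 + 85) = 9 + 190 = 199)
m(X) = 2*X
30851/(((-215/50)*E(3, 9))) + 30491/m(n) = 30851/((-215/50*9)) + 30491/((2*199)) = 30851/((-215*1/50*9)) + 30491/398 = 30851/((-43/10*9)) + 30491*(1/398) = 30851/(-387/10) + 30491/398 = 30851*(-10/387) + 30491/398 = -308510/387 + 30491/398 = -110986963/154026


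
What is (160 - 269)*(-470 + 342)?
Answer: 13952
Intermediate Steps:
(160 - 269)*(-470 + 342) = -109*(-128) = 13952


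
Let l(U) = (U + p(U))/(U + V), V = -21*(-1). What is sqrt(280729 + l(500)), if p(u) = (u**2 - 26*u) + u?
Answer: sqrt(76325358489)/521 ≈ 530.27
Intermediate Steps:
p(u) = u**2 - 25*u
V = 21
l(U) = (U + U*(-25 + U))/(21 + U) (l(U) = (U + U*(-25 + U))/(U + 21) = (U + U*(-25 + U))/(21 + U))
sqrt(280729 + l(500)) = sqrt(280729 + 500*(-24 + 500)/(21 + 500)) = sqrt(280729 + 500*476/521) = sqrt(280729 + 500*(1/521)*476) = sqrt(280729 + 238000/521) = sqrt(146497809/521) = sqrt(76325358489)/521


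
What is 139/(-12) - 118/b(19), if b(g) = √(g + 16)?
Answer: -139/12 - 118*√35/35 ≈ -31.529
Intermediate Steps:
b(g) = √(16 + g)
139/(-12) - 118/b(19) = 139/(-12) - 118/√(16 + 19) = 139*(-1/12) - 118*√35/35 = -139/12 - 118*√35/35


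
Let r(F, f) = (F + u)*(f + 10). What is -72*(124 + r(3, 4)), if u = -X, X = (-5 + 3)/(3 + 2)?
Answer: -61776/5 ≈ -12355.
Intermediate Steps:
X = -⅖ (X = -2/5 = -2*⅕ = -⅖ ≈ -0.40000)
u = ⅖ (u = -1*(-⅖) = ⅖ ≈ 0.40000)
r(F, f) = (10 + f)*(⅖ + F) (r(F, f) = (F + ⅖)*(f + 10) = (⅖ + F)*(10 + f) = (10 + f)*(⅖ + F))
-72*(124 + r(3, 4)) = -72*(124 + (4 + 10*3 + (⅖)*4 + 3*4)) = -72*(124 + (4 + 30 + 8/5 + 12)) = -72*(124 + 238/5) = -72*858/5 = -61776/5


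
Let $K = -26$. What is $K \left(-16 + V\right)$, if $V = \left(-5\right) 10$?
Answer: $1716$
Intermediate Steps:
$V = -50$
$K \left(-16 + V\right) = - 26 \left(-16 - 50\right) = \left(-26\right) \left(-66\right) = 1716$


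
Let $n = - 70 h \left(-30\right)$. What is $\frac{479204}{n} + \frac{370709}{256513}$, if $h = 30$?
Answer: $\frac{36569180663}{4040079750} \approx 9.0516$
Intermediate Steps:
$n = 63000$ ($n = \left(-70\right) 30 \left(-30\right) = \left(-2100\right) \left(-30\right) = 63000$)
$\frac{479204}{n} + \frac{370709}{256513} = \frac{479204}{63000} + \frac{370709}{256513} = 479204 \cdot \frac{1}{63000} + 370709 \cdot \frac{1}{256513} = \frac{119801}{15750} + \frac{370709}{256513} = \frac{36569180663}{4040079750}$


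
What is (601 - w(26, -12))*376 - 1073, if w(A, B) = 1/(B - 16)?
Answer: 1574415/7 ≈ 2.2492e+5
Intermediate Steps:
w(A, B) = 1/(-16 + B)
(601 - w(26, -12))*376 - 1073 = (601 - 1/(-16 - 12))*376 - 1073 = (601 - 1/(-28))*376 - 1073 = (601 - 1*(-1/28))*376 - 1073 = (601 + 1/28)*376 - 1073 = (16829/28)*376 - 1073 = 1581926/7 - 1073 = 1574415/7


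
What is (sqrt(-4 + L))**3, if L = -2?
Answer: -6*I*sqrt(6) ≈ -14.697*I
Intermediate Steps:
(sqrt(-4 + L))**3 = (sqrt(-4 - 2))**3 = (sqrt(-6))**3 = (I*sqrt(6))**3 = -6*I*sqrt(6)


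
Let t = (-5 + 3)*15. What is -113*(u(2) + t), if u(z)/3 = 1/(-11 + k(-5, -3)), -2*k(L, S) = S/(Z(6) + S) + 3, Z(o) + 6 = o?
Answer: 44409/13 ≈ 3416.1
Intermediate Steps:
Z(o) = -6 + o
k(L, S) = -2 (k(L, S) = -(S/((-6 + 6) + S) + 3)/2 = -(S/(0 + S) + 3)/2 = -(S/S + 3)/2 = -(1 + 3)/2 = -1/2*4 = -2)
t = -30 (t = -2*15 = -30)
u(z) = -3/13 (u(z) = 3/(-11 - 2) = 3/(-13) = 3*(-1/13) = -3/13)
-113*(u(2) + t) = -113*(-3/13 - 30) = -113*(-393/13) = 44409/13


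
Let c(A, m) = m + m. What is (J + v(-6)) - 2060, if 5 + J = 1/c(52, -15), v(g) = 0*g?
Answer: -61951/30 ≈ -2065.0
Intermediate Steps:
c(A, m) = 2*m
v(g) = 0
J = -151/30 (J = -5 + 1/(2*(-15)) = -5 + 1/(-30) = -5 - 1/30 = -151/30 ≈ -5.0333)
(J + v(-6)) - 2060 = (-151/30 + 0) - 2060 = -151/30 - 2060 = -61951/30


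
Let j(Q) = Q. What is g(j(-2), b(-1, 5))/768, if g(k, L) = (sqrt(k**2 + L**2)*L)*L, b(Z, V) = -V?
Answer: 25*sqrt(29)/768 ≈ 0.17530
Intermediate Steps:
g(k, L) = L**2*sqrt(L**2 + k**2) (g(k, L) = (sqrt(L**2 + k**2)*L)*L = (L*sqrt(L**2 + k**2))*L = L**2*sqrt(L**2 + k**2))
g(j(-2), b(-1, 5))/768 = ((-1*5)**2*sqrt((-1*5)**2 + (-2)**2))/768 = ((-5)**2*sqrt((-5)**2 + 4))*(1/768) = (25*sqrt(25 + 4))*(1/768) = (25*sqrt(29))*(1/768) = 25*sqrt(29)/768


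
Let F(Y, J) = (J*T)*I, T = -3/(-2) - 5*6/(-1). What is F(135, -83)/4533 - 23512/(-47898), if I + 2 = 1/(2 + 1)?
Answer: 105098477/72373878 ≈ 1.4522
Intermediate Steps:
I = -5/3 (I = -2 + 1/(2 + 1) = -2 + 1/3 = -5/3 ≈ -1.6667)
T = 63/2 (T = -3*(-1/2) - 30*(-1) = 3/2 + 30 = 63/2 ≈ 31.500)
F(Y, J) = -105*J/2 (F(Y, J) = (J*(63/2))*(-5/3) = (63*J/2)*(-5/3) = -105*J/2)
F(135, -83)/4533 - 23512/(-47898) = -105/2*(-83)/4533 - 23512/(-47898) = (8715/2)*(1/4533) - 23512*(-1/47898) = 2905/3022 + 11756/23949 = 105098477/72373878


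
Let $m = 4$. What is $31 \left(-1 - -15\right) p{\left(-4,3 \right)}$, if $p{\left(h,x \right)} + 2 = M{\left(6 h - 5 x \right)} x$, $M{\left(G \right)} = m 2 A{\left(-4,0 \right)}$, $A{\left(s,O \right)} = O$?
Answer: $-868$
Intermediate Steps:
$M{\left(G \right)} = 0$ ($M{\left(G \right)} = 4 \cdot 2 \cdot 0 = 8 \cdot 0 = 0$)
$p{\left(h,x \right)} = -2$ ($p{\left(h,x \right)} = -2 + 0 x = -2 + 0 = -2$)
$31 \left(-1 - -15\right) p{\left(-4,3 \right)} = 31 \left(-1 - -15\right) \left(-2\right) = 31 \left(-1 + 15\right) \left(-2\right) = 31 \cdot 14 \left(-2\right) = 434 \left(-2\right) = -868$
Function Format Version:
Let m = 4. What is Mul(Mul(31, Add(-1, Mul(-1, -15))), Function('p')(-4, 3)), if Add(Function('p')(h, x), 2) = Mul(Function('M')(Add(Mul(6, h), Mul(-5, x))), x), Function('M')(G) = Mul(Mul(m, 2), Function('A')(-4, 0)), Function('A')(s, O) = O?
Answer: -868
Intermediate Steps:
Function('M')(G) = 0 (Function('M')(G) = Mul(Mul(4, 2), 0) = Mul(8, 0) = 0)
Function('p')(h, x) = -2 (Function('p')(h, x) = Add(-2, Mul(0, x)) = Add(-2, 0) = -2)
Mul(Mul(31, Add(-1, Mul(-1, -15))), Function('p')(-4, 3)) = Mul(Mul(31, Add(-1, Mul(-1, -15))), -2) = Mul(Mul(31, Add(-1, 15)), -2) = Mul(Mul(31, 14), -2) = Mul(434, -2) = -868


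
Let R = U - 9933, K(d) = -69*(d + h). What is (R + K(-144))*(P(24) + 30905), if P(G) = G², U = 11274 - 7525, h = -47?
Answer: 220209595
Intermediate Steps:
U = 3749
K(d) = 3243 - 69*d (K(d) = -69*(d - 47) = -69*(-47 + d) = 3243 - 69*d)
R = -6184 (R = 3749 - 9933 = -6184)
(R + K(-144))*(P(24) + 30905) = (-6184 + (3243 - 69*(-144)))*(24² + 30905) = (-6184 + (3243 + 9936))*(576 + 30905) = (-6184 + 13179)*31481 = 6995*31481 = 220209595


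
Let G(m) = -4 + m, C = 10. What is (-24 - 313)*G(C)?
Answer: -2022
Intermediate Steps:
(-24 - 313)*G(C) = (-24 - 313)*(-4 + 10) = -337*6 = -2022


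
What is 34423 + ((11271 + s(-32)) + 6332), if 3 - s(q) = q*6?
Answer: 52221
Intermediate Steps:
s(q) = 3 - 6*q (s(q) = 3 - q*6 = 3 - 6*q)
34423 + ((11271 + s(-32)) + 6332) = 34423 + ((11271 + (3 - 6*(-32))) + 6332) = 34423 + ((11271 + (3 + 192)) + 6332) = 34423 + ((11271 + 195) + 6332) = 34423 + (11466 + 6332) = 34423 + 17798 = 52221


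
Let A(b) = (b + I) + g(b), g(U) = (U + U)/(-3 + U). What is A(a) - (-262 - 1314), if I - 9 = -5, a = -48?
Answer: 26076/17 ≈ 1533.9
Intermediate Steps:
g(U) = 2*U/(-3 + U) (g(U) = (2*U)/(-3 + U) = 2*U/(-3 + U))
I = 4 (I = 9 - 5 = 4)
A(b) = 4 + b + 2*b/(-3 + b) (A(b) = (b + 4) + 2*b/(-3 + b) = (4 + b) + 2*b/(-3 + b) = 4 + b + 2*b/(-3 + b))
A(a) - (-262 - 1314) = (-12 + (-48)**2 + 3*(-48))/(-3 - 48) - (-262 - 1314) = (-12 + 2304 - 144)/(-51) - 1*(-1576) = -1/51*2148 + 1576 = -716/17 + 1576 = 26076/17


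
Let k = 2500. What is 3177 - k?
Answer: 677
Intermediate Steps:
3177 - k = 3177 - 1*2500 = 3177 - 2500 = 677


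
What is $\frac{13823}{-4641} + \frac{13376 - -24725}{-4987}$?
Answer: $- \frac{245762042}{23144667} \approx -10.619$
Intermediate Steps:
$\frac{13823}{-4641} + \frac{13376 - -24725}{-4987} = 13823 \left(- \frac{1}{4641}\right) + \left(13376 + 24725\right) \left(- \frac{1}{4987}\right) = - \frac{13823}{4641} + 38101 \left(- \frac{1}{4987}\right) = - \frac{13823}{4641} - \frac{38101}{4987} = - \frac{245762042}{23144667}$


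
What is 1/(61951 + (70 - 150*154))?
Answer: 1/38921 ≈ 2.5693e-5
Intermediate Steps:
1/(61951 + (70 - 150*154)) = 1/(61951 + (70 - 23100)) = 1/(61951 - 23030) = 1/38921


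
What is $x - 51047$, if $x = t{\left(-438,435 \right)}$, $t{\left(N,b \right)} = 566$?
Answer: $-50481$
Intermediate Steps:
$x = 566$
$x - 51047 = 566 - 51047 = -50481$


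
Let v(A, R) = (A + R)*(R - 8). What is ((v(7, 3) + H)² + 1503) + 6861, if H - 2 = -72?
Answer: 22764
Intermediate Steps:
H = -70 (H = 2 - 72 = -70)
v(A, R) = (-8 + R)*(A + R) (v(A, R) = (A + R)*(-8 + R) = (-8 + R)*(A + R))
((v(7, 3) + H)² + 1503) + 6861 = (((3² - 8*7 - 8*3 + 7*3) - 70)² + 1503) + 6861 = (((9 - 56 - 24 + 21) - 70)² + 1503) + 6861 = ((-50 - 70)² + 1503) + 6861 = ((-120)² + 1503) + 6861 = (14400 + 1503) + 6861 = 15903 + 6861 = 22764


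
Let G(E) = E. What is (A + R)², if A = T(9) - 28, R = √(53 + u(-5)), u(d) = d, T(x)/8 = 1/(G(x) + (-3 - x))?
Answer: 8896/9 - 736*√3/3 ≈ 563.51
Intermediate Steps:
T(x) = -8/3 (T(x) = 8/(x + (-3 - x)) = 8/(-3) = 8*(-⅓) = -8/3)
R = 4*√3 (R = √(53 - 5) = √48 = 4*√3 ≈ 6.9282)
A = -92/3 (A = -8/3 - 28 = -92/3 ≈ -30.667)
(A + R)² = (-92/3 + 4*√3)²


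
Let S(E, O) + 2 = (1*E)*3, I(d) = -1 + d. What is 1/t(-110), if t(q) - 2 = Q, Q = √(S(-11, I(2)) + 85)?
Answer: -1/23 + 5*√2/46 ≈ 0.11024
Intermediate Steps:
S(E, O) = -2 + 3*E (S(E, O) = -2 + (1*E)*3 = -2 + E*3 = -2 + 3*E)
Q = 5*√2 (Q = √((-2 + 3*(-11)) + 85) = √((-2 - 33) + 85) = √(-35 + 85) = √50 = 5*√2 ≈ 7.0711)
t(q) = 2 + 5*√2
1/t(-110) = 1/(2 + 5*√2)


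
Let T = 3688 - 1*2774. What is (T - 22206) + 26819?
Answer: 5527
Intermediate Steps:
T = 914 (T = 3688 - 2774 = 914)
(T - 22206) + 26819 = (914 - 22206) + 26819 = -21292 + 26819 = 5527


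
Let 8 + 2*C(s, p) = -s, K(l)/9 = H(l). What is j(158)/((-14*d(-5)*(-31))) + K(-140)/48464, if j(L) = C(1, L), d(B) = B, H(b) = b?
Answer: -157257/6572930 ≈ -0.023925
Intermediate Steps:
K(l) = 9*l
C(s, p) = -4 - s/2 (C(s, p) = -4 + (-s)/2 = -4 - s/2)
j(L) = -9/2 (j(L) = -4 - 1/2*1 = -4 - 1/2 = -9/2)
j(158)/((-14*d(-5)*(-31))) + K(-140)/48464 = -9/(2*(-14*(-5)*(-31))) + (9*(-140))/48464 = -9/(2*(70*(-31))) - 1260*1/48464 = -9/2/(-2170) - 315/12116 = -9/2*(-1/2170) - 315/12116 = 9/4340 - 315/12116 = -157257/6572930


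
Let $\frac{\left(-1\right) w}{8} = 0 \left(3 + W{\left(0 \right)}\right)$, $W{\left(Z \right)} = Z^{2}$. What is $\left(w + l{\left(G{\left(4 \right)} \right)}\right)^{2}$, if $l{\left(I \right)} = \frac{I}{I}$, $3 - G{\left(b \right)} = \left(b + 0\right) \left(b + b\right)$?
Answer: $1$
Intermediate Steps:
$G{\left(b \right)} = 3 - 2 b^{2}$ ($G{\left(b \right)} = 3 - \left(b + 0\right) \left(b + b\right) = 3 - b 2 b = 3 - 2 b^{2}$)
$l{\left(I \right)} = 1$
$w = 0$ ($w = - 8 \cdot 0 \left(3 + 0^{2}\right) = - 8 \cdot 0 \left(3 + 0\right) = - 8 \cdot 0 \cdot 3 = \left(-8\right) 0 = 0$)
$\left(w + l{\left(G{\left(4 \right)} \right)}\right)^{2} = \left(0 + 1\right)^{2} = 1^{2} = 1$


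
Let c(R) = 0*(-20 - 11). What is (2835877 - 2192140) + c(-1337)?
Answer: 643737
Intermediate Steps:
c(R) = 0 (c(R) = 0*(-31) = 0)
(2835877 - 2192140) + c(-1337) = (2835877 - 2192140) + 0 = 643737 + 0 = 643737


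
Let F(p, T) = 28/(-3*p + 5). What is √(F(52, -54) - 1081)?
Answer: I*√24652109/151 ≈ 32.881*I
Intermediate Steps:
F(p, T) = 28/(5 - 3*p)
√(F(52, -54) - 1081) = √(-28/(-5 + 3*52) - 1081) = √(-28/(-5 + 156) - 1081) = √(-28/151 - 1081) = √(-163259/151) = I*√24652109/151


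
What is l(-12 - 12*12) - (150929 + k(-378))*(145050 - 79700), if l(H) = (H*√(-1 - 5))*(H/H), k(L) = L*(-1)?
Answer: -9887912450 - 156*I*√6 ≈ -9.8879e+9 - 382.12*I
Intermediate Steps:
k(L) = -L
l(H) = I*H*√6 (l(H) = (H*√(-6))*1 = (H*(I*√6))*1 = (I*H*√6)*1 = I*H*√6)
l(-12 - 12*12) - (150929 + k(-378))*(145050 - 79700) = I*(-12 - 12*12)*√6 - (150929 - 1*(-378))*(145050 - 79700) = I*(-12 - 144)*√6 - (150929 + 378)*65350 = I*(-156)*√6 - 151307*65350 = -156*I*√6 - 1*9887912450 = -156*I*√6 - 9887912450 = -9887912450 - 156*I*√6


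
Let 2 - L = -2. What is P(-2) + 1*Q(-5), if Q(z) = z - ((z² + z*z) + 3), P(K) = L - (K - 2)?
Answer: -50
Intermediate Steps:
L = 4 (L = 2 - 1*(-2) = 2 + 2 = 4)
P(K) = 6 - K (P(K) = 4 - (K - 2) = 4 - (-2 + K) = 4 + (2 - K) = 6 - K)
Q(z) = -3 + z - 2*z² (Q(z) = z - ((z² + z²) + 3) = z - (2*z² + 3) = z - (3 + 2*z²) = z + (-3 - 2*z²) = -3 + z - 2*z²)
P(-2) + 1*Q(-5) = (6 - 1*(-2)) + 1*(-3 - 5 - 2*(-5)²) = (6 + 2) + 1*(-3 - 5 - 2*25) = 8 + 1*(-3 - 5 - 50) = 8 + 1*(-58) = 8 - 58 = -50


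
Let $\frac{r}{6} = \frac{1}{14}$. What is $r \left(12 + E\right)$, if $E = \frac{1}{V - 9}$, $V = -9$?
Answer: $\frac{215}{42} \approx 5.119$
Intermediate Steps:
$E = - \frac{1}{18}$ ($E = \frac{1}{-9 - 9} = \frac{1}{-18} = - \frac{1}{18} \approx -0.055556$)
$r = \frac{3}{7}$ ($r = \frac{6}{14} = 6 \cdot \frac{1}{14} = \frac{3}{7} \approx 0.42857$)
$r \left(12 + E\right) = \frac{3 \left(12 - \frac{1}{18}\right)}{7} = \frac{3}{7} \cdot \frac{215}{18} = \frac{215}{42}$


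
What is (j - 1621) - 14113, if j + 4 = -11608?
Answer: -27346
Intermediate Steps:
j = -11612 (j = -4 - 11608 = -11612)
(j - 1621) - 14113 = (-11612 - 1621) - 14113 = -13233 - 14113 = -27346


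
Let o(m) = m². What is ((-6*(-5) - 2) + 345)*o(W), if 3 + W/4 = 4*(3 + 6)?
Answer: 6499152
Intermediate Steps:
W = 132 (W = -12 + 4*(4*(3 + 6)) = -12 + 4*(4*9) = -12 + 4*36 = -12 + 144 = 132)
((-6*(-5) - 2) + 345)*o(W) = ((-6*(-5) - 2) + 345)*132² = ((30 - 2) + 345)*17424 = (28 + 345)*17424 = 373*17424 = 6499152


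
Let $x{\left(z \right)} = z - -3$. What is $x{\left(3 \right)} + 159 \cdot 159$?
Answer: $25287$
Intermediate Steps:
$x{\left(z \right)} = 3 + z$ ($x{\left(z \right)} = z + 3 = 3 + z$)
$x{\left(3 \right)} + 159 \cdot 159 = \left(3 + 3\right) + 159 \cdot 159 = 6 + 25281 = 25287$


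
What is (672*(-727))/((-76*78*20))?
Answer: 5089/1235 ≈ 4.1207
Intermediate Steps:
(672*(-727))/((-76*78*20)) = -488544/((-5928*20)) = -488544/(-118560) = -488544*(-1/118560) = 5089/1235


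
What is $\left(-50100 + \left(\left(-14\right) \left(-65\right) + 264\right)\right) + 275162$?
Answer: $226236$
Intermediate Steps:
$\left(-50100 + \left(\left(-14\right) \left(-65\right) + 264\right)\right) + 275162 = \left(-50100 + \left(910 + 264\right)\right) + 275162 = \left(-50100 + 1174\right) + 275162 = -48926 + 275162 = 226236$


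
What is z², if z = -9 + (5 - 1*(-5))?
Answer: 1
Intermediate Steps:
z = 1 (z = -9 + (5 + 5) = -9 + 10 = 1)
z² = 1² = 1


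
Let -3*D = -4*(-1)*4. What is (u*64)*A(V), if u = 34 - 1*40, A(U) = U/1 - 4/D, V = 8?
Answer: -3360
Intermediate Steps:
D = -16/3 (D = -(-4*(-1))*4/3 = -4*4/3 = -⅓*16 = -16/3 ≈ -5.3333)
A(U) = ¾ + U (A(U) = U/1 - 4/(-16/3) = U*1 - 4*(-3/16) = U + ¾ = ¾ + U)
u = -6 (u = 34 - 40 = -6)
(u*64)*A(V) = (-6*64)*(¾ + 8) = -384*35/4 = -3360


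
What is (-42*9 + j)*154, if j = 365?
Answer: -2002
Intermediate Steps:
(-42*9 + j)*154 = (-42*9 + 365)*154 = (-378 + 365)*154 = -13*154 = -2002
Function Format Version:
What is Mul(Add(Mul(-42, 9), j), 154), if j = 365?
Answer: -2002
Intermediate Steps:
Mul(Add(Mul(-42, 9), j), 154) = Mul(Add(Mul(-42, 9), 365), 154) = Mul(Add(-378, 365), 154) = Mul(-13, 154) = -2002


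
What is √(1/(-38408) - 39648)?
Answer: I*√14621929296770/19204 ≈ 199.12*I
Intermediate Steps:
√(1/(-38408) - 39648) = √(-1/38408 - 39648) = √(-1522800385/38408) = I*√14621929296770/19204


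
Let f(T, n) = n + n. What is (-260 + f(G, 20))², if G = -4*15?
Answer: 48400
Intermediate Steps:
G = -60
f(T, n) = 2*n
(-260 + f(G, 20))² = (-260 + 2*20)² = (-260 + 40)² = (-220)² = 48400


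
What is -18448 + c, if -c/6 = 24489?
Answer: -165382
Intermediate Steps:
c = -146934 (c = -6*24489 = -146934)
-18448 + c = -18448 - 146934 = -165382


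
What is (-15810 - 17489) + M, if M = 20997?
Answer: -12302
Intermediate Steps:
(-15810 - 17489) + M = (-15810 - 17489) + 20997 = -33299 + 20997 = -12302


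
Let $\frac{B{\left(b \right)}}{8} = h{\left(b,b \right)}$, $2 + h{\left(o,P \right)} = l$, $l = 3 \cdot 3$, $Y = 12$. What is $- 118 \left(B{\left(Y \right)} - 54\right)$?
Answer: $-236$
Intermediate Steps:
$l = 9$
$h{\left(o,P \right)} = 7$ ($h{\left(o,P \right)} = -2 + 9 = 7$)
$B{\left(b \right)} = 56$ ($B{\left(b \right)} = 8 \cdot 7 = 56$)
$- 118 \left(B{\left(Y \right)} - 54\right) = - 118 \left(56 - 54\right) = \left(-118\right) 2 = -236$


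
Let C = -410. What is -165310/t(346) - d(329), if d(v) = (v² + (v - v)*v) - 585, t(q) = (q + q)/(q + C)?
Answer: -15979528/173 ≈ -92367.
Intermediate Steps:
t(q) = 2*q/(-410 + q) (t(q) = (q + q)/(q - 410) = (2*q)/(-410 + q) = 2*q/(-410 + q))
d(v) = -585 + v² (d(v) = (v² + 0*v) - 585 = (v² + 0) - 585 = v² - 585 = -585 + v²)
-165310/t(346) - d(329) = -165310/(2*346/(-410 + 346)) - (-585 + 329²) = -165310/(2*346/(-64)) - (-585 + 108241) = -165310/(2*346*(-1/64)) - 1*107656 = -165310/(-173/16) - 107656 = -165310*(-16/173) - 107656 = 2644960/173 - 107656 = -15979528/173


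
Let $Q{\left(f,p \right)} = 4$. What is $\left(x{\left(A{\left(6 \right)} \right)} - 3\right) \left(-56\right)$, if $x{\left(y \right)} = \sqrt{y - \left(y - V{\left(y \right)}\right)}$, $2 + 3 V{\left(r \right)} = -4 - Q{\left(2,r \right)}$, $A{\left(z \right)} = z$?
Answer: $168 - \frac{56 i \sqrt{30}}{3} \approx 168.0 - 102.24 i$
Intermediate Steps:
$V{\left(r \right)} = - \frac{10}{3}$ ($V{\left(r \right)} = - \frac{2}{3} + \frac{-4 - 4}{3} = - \frac{2}{3} + \frac{1}{3} \left(-8\right) = - \frac{2}{3} - \frac{8}{3} = - \frac{10}{3}$)
$x{\left(y \right)} = \frac{i \sqrt{30}}{3}$ ($x{\left(y \right)} = \sqrt{y - \left(\frac{10}{3} + y\right)} = \sqrt{- \frac{10}{3}} = \frac{i \sqrt{30}}{3}$)
$\left(x{\left(A{\left(6 \right)} \right)} - 3\right) \left(-56\right) = \left(\frac{i \sqrt{30}}{3} - 3\right) \left(-56\right) = \left(-3 + \frac{i \sqrt{30}}{3}\right) \left(-56\right) = 168 - \frac{56 i \sqrt{30}}{3}$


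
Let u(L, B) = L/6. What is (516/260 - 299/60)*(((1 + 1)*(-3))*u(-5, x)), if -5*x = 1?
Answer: -2339/156 ≈ -14.994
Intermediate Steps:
x = -⅕ (x = -⅕*1 = -⅕ ≈ -0.20000)
u(L, B) = L/6 (u(L, B) = L*(⅙) = L/6)
(516/260 - 299/60)*(((1 + 1)*(-3))*u(-5, x)) = (516/260 - 299/60)*(((1 + 1)*(-3))*((⅙)*(-5))) = (516*(1/260) - 299*1/60)*((2*(-3))*(-⅚)) = (129/65 - 299/60)*(-6*(-⅚)) = -2339/780*5 = -2339/156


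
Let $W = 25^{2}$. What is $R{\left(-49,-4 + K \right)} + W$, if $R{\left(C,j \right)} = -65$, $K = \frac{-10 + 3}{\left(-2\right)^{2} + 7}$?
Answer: $560$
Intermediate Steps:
$K = - \frac{7}{11}$ ($K = - \frac{7}{4 + 7} = - \frac{7}{11} \approx -0.63636$)
$W = 625$
$R{\left(-49,-4 + K \right)} + W = -65 + 625 = 560$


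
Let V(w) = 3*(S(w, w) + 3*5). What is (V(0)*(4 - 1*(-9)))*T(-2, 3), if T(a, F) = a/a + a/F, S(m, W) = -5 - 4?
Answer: 78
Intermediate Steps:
S(m, W) = -9
T(a, F) = 1 + a/F
V(w) = 18 (V(w) = 3*(-9 + 3*5) = 3*(-9 + 15) = 3*6 = 18)
(V(0)*(4 - 1*(-9)))*T(-2, 3) = (18*(4 - 1*(-9)))*((3 - 2)/3) = (18*(4 + 9))*((⅓)*1) = (18*13)*(⅓) = 234*(⅓) = 78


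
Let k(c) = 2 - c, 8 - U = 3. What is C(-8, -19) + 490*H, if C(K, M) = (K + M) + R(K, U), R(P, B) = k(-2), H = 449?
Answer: 219987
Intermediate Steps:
U = 5 (U = 8 - 1*3 = 8 - 3 = 5)
R(P, B) = 4 (R(P, B) = 2 - 1*(-2) = 2 + 2 = 4)
C(K, M) = 4 + K + M (C(K, M) = (K + M) + 4 = 4 + K + M)
C(-8, -19) + 490*H = (4 - 8 - 19) + 490*449 = -23 + 220010 = 219987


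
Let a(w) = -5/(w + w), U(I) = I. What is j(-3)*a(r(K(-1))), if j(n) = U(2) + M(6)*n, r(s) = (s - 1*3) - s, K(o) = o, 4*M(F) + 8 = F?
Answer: 35/12 ≈ 2.9167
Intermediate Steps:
M(F) = -2 + F/4
r(s) = -3 (r(s) = (s - 3) - s = (-3 + s) - s = -3)
j(n) = 2 - n/2 (j(n) = 2 + (-2 + (1/4)*6)*n = 2 + (-2 + 3/2)*n = 2 - n/2)
a(w) = -5/(2*w) (a(w) = -5*1/(2*w) = -5/(2*w))
j(-3)*a(r(K(-1))) = (2 - 1/2*(-3))*(-5/2/(-3)) = (2 + 3/2)*(-5/2*(-1/3)) = (7/2)*(5/6) = 35/12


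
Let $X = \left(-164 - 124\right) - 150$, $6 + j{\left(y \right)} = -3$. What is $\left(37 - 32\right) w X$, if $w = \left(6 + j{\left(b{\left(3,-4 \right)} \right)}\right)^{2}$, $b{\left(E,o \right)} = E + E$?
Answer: $-19710$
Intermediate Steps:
$b{\left(E,o \right)} = 2 E$
$j{\left(y \right)} = -9$ ($j{\left(y \right)} = -6 - 3 = -9$)
$w = 9$ ($w = \left(6 - 9\right)^{2} = \left(-3\right)^{2} = 9$)
$X = -438$ ($X = -288 - 150 = -438$)
$\left(37 - 32\right) w X = \left(37 - 32\right) 9 \left(-438\right) = 5 \cdot 9 \left(-438\right) = 45 \left(-438\right) = -19710$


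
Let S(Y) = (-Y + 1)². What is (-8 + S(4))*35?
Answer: 35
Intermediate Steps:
S(Y) = (1 - Y)²
(-8 + S(4))*35 = (-8 + (-1 + 4)²)*35 = (-8 + 3²)*35 = (-8 + 9)*35 = 1*35 = 35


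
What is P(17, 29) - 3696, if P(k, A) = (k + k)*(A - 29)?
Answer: -3696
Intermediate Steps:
P(k, A) = 2*k*(-29 + A) (P(k, A) = (2*k)*(-29 + A) = 2*k*(-29 + A))
P(17, 29) - 3696 = 2*17*(-29 + 29) - 3696 = 2*17*0 - 3696 = 0 - 3696 = -3696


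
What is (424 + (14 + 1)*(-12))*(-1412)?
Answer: -344528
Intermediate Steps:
(424 + (14 + 1)*(-12))*(-1412) = (424 + 15*(-12))*(-1412) = (424 - 180)*(-1412) = 244*(-1412) = -344528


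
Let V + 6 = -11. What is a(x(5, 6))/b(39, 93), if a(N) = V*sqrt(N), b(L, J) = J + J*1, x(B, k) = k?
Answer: -17*sqrt(6)/186 ≈ -0.22388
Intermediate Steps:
V = -17 (V = -6 - 11 = -17)
b(L, J) = 2*J (b(L, J) = J + J = 2*J)
a(N) = -17*sqrt(N)
a(x(5, 6))/b(39, 93) = (-17*sqrt(6))/((2*93)) = -17*sqrt(6)/186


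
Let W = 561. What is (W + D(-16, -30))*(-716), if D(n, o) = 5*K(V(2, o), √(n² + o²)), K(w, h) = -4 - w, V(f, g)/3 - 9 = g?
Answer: -612896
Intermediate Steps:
V(f, g) = 27 + 3*g
D(n, o) = -155 - 15*o (D(n, o) = 5*(-4 - (27 + 3*o)) = 5*(-4 + (-27 - 3*o)) = 5*(-31 - 3*o) = -155 - 15*o)
(W + D(-16, -30))*(-716) = (561 + (-155 - 15*(-30)))*(-716) = (561 + (-155 + 450))*(-716) = (561 + 295)*(-716) = 856*(-716) = -612896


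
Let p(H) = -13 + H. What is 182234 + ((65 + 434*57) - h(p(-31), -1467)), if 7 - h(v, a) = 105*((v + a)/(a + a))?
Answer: 202528225/978 ≈ 2.0708e+5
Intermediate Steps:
h(v, a) = 7 - 105*(a + v)/(2*a) (h(v, a) = 7 - 105*(v + a)/(a + a) = 7 - 105*(a + v)/((2*a)) = 7 - 105*(a + v)*(1/(2*a)) = 7 - 105*(a + v)/(2*a))
182234 + ((65 + 434*57) - h(p(-31), -1467)) = 182234 + ((65 + 434*57) - 7*(-15*(-13 - 31) - 13*(-1467))/(2*(-1467))) = 182234 + ((65 + 24738) - 7*(-1)*(-15*(-44) + 19071)/(2*1467)) = 182234 + (24803 - 7*(-1)*(660 + 19071)/(2*1467)) = 182234 + (24803 - 7*(-1)*19731/(2*1467)) = 182234 + (24803 - 1*(-46039/978)) = 182234 + (24803 + 46039/978) = 182234 + 24303373/978 = 202528225/978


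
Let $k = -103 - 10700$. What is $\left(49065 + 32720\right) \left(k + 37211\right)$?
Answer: $2159778280$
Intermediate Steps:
$k = -10803$ ($k = -103 - 10700 = -10803$)
$\left(49065 + 32720\right) \left(k + 37211\right) = \left(49065 + 32720\right) \left(-10803 + 37211\right) = 81785 \cdot 26408 = 2159778280$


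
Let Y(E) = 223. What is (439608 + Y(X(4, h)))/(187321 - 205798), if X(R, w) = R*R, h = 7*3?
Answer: -439831/18477 ≈ -23.804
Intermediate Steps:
h = 21
X(R, w) = R²
(439608 + Y(X(4, h)))/(187321 - 205798) = (439608 + 223)/(187321 - 205798) = 439831/(-18477) = 439831*(-1/18477) = -439831/18477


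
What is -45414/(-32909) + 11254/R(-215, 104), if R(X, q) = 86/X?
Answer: -925849301/32909 ≈ -28134.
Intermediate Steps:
-45414/(-32909) + 11254/R(-215, 104) = -45414/(-32909) + 11254/((86/(-215))) = -45414*(-1/32909) + 11254/((86*(-1/215))) = 45414/32909 + 11254/(-⅖) = 45414/32909 + 11254*(-5/2) = 45414/32909 - 28135 = -925849301/32909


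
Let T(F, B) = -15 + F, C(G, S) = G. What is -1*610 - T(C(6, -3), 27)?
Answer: -601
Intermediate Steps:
-1*610 - T(C(6, -3), 27) = -1*610 - (-15 + 6) = -610 - 1*(-9) = -610 + 9 = -601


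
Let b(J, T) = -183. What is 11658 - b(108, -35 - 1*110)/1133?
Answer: 13208697/1133 ≈ 11658.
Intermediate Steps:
11658 - b(108, -35 - 1*110)/1133 = 11658 - (-183)/1133 = 11658 - 1*(-183/1133) = 11658 + 183/1133 = 13208697/1133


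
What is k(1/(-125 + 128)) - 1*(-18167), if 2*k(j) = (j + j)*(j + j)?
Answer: 163505/9 ≈ 18167.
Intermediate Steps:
k(j) = 2*j**2 (k(j) = ((j + j)*(j + j))/2 = ((2*j)*(2*j))/2 = (4*j**2)/2 = 2*j**2)
k(1/(-125 + 128)) - 1*(-18167) = 2*(1/(-125 + 128))**2 - 1*(-18167) = 2*(1/3)**2 + 18167 = 2*(1/9) + 18167 = 2/9 + 18167 = 163505/9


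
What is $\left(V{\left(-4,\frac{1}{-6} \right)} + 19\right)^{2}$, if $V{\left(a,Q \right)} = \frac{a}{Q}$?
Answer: $1849$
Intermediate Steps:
$\left(V{\left(-4,\frac{1}{-6} \right)} + 19\right)^{2} = \left(- \frac{4}{\frac{1}{-6}} + 19\right)^{2} = \left(- \frac{4}{- \frac{1}{6}} + 19\right)^{2} = \left(\left(-4\right) \left(-6\right) + 19\right)^{2} = \left(24 + 19\right)^{2} = 43^{2} = 1849$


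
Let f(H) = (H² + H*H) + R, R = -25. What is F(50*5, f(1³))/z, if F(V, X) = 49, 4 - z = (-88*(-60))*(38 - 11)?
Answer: -49/142556 ≈ -0.00034372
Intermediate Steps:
f(H) = -25 + 2*H² (f(H) = (H² + H*H) - 25 = (H² + H²) - 25 = 2*H² - 25 = -25 + 2*H²)
z = -142556 (z = 4 - (-88*(-60))*(38 - 11) = 4 - 5280*27 = 4 - 1*142560 = 4 - 142560 = -142556)
F(50*5, f(1³))/z = 49/(-142556) = 49*(-1/142556) = -49/142556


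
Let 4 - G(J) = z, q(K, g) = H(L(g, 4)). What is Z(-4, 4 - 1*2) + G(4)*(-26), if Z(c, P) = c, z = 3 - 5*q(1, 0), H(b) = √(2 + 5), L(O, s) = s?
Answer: -30 - 130*√7 ≈ -373.95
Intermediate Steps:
H(b) = √7
q(K, g) = √7
z = 3 - 5*√7 ≈ -10.229
G(J) = 1 + 5*√7 (G(J) = 4 - (3 - 5*√7) = 4 + (-3 + 5*√7) = 1 + 5*√7)
Z(-4, 4 - 1*2) + G(4)*(-26) = -4 + (1 + 5*√7)*(-26) = -4 + (-26 - 130*√7) = -30 - 130*√7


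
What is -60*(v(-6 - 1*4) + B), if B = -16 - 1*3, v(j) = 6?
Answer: 780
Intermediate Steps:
B = -19 (B = -16 - 3 = -19)
-60*(v(-6 - 1*4) + B) = -60*(6 - 19) = -60*(-13) = 780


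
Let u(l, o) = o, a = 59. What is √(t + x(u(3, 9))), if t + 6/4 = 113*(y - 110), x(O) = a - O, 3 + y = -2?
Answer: 3*I*√5754/2 ≈ 113.78*I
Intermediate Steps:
y = -5 (y = -3 - 2 = -5)
x(O) = 59 - O
t = -25993/2 (t = -3/2 + 113*(-5 - 110) = -3/2 + 113*(-115) = -3/2 - 12995 = -25993/2 ≈ -12997.)
√(t + x(u(3, 9))) = √(-25993/2 + (59 - 1*9)) = √(-25993/2 + (59 - 9)) = √(-25993/2 + 50) = √(-25893/2) = 3*I*√5754/2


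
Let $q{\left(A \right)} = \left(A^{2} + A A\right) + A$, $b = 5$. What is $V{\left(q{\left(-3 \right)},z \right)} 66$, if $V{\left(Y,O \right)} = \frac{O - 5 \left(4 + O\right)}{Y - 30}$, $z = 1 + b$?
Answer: $\frac{968}{5} \approx 193.6$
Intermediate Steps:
$q{\left(A \right)} = A + 2 A^{2}$ ($q{\left(A \right)} = \left(A^{2} + A^{2}\right) + A = 2 A^{2} + A = A + 2 A^{2}$)
$z = 6$ ($z = 1 + 5 = 6$)
$V{\left(Y,O \right)} = \frac{-20 - 4 O}{-30 + Y}$ ($V{\left(Y,O \right)} = \frac{O - \left(20 + 5 O\right)}{-30 + Y} = \frac{-20 - 4 O}{-30 + Y}$)
$V{\left(q{\left(-3 \right)},z \right)} 66 = \frac{4 \left(-5 - 6\right)}{-30 - 3 \left(1 + 2 \left(-3\right)\right)} 66 = \frac{4 \left(-5 - 6\right)}{-30 - 3 \left(1 - 6\right)} 66 = 4 \frac{1}{-30 - -15} \left(-11\right) 66 = 4 \frac{1}{-30 + 15} \left(-11\right) 66 = 4 \frac{1}{-15} \left(-11\right) 66 = 4 \left(- \frac{1}{15}\right) \left(-11\right) 66 = \frac{44}{15} \cdot 66 = \frac{968}{5}$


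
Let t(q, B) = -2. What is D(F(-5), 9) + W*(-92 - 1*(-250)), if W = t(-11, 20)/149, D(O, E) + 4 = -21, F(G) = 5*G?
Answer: -4041/149 ≈ -27.121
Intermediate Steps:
D(O, E) = -25 (D(O, E) = -4 - 21 = -25)
W = -2/149 ≈ -0.013423
D(F(-5), 9) + W*(-92 - 1*(-250)) = -25 - 2*(-92 - 1*(-250))/149 = -25 - 2*(-92 + 250)/149 = -25 - 2/149*158 = -25 - 316/149 = -4041/149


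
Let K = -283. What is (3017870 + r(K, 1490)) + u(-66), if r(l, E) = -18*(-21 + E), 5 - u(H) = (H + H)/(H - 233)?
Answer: 894438335/299 ≈ 2.9914e+6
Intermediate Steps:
u(H) = 5 - 2*H/(-233 + H) (u(H) = 5 - (H + H)/(H - 233) = 5 - 2*H/(-233 + H))
r(l, E) = 378 - 18*E
(3017870 + r(K, 1490)) + u(-66) = (3017870 + (378 - 18*1490)) + (-1165 + 3*(-66))/(-233 - 66) = (3017870 + (378 - 26820)) + (-1165 - 198)/(-299) = (3017870 - 26442) - 1/299*(-1363) = 2991428 + 1363/299 = 894438335/299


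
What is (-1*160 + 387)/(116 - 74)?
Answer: 227/42 ≈ 5.4048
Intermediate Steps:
(-1*160 + 387)/(116 - 74) = (-160 + 387)/42 = 227*(1/42) = 227/42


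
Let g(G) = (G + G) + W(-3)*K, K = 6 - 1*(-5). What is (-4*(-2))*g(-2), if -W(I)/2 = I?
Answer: 496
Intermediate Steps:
W(I) = -2*I
K = 11 (K = 6 + 5 = 11)
g(G) = 66 + 2*G (g(G) = (G + G) - 2*(-3)*11 = 2*G + 6*11 = 2*G + 66 = 66 + 2*G)
(-4*(-2))*g(-2) = (-4*(-2))*(66 + 2*(-2)) = 8*(66 - 4) = 8*62 = 496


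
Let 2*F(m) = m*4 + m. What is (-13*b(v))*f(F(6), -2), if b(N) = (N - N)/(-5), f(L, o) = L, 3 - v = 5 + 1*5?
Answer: 0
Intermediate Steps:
v = -7 (v = 3 - (5 + 1*5) = 3 - (5 + 5) = 3 - 1*10 = 3 - 10 = -7)
F(m) = 5*m/2 (F(m) = (m*4 + m)/2 = (4*m + m)/2 = (5*m)/2 = 5*m/2)
b(N) = 0 (b(N) = 0*(-⅕) = 0)
(-13*b(v))*f(F(6), -2) = (-13*0)*((5/2)*6) = 0*15 = 0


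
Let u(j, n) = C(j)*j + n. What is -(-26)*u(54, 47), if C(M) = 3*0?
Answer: 1222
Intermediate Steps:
C(M) = 0
u(j, n) = n (u(j, n) = 0*j + n = 0 + n = n)
-(-26)*u(54, 47) = -(-26)*47 = -1*(-1222) = 1222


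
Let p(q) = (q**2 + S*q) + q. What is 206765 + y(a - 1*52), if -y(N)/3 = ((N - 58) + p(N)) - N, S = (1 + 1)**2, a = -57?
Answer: 172931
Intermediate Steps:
S = 4 (S = 2**2 = 4)
p(q) = q**2 + 5*q (p(q) = (q**2 + 4*q) + q = q**2 + 5*q)
y(N) = 174 - 3*N*(5 + N) (y(N) = -3*(((N - 58) + N*(5 + N)) - N) = -3*(((-58 + N) + N*(5 + N)) - N) = -3*((-58 + N + N*(5 + N)) - N) = -3*(-58 + N*(5 + N)) = 174 - 3*N*(5 + N))
206765 + y(a - 1*52) = 206765 + (174 - 3*(-57 - 1*52)*(5 + (-57 - 1*52))) = 206765 + (174 - 3*(-57 - 52)*(5 + (-57 - 52))) = 206765 + (174 - 3*(-109)*(5 - 109)) = 206765 + (174 - 3*(-109)*(-104)) = 206765 + (174 - 34008) = 206765 - 33834 = 172931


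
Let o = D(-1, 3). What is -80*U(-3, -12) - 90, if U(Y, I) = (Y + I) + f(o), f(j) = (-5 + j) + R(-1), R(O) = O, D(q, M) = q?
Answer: 1670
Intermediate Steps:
o = -1
f(j) = -6 + j (f(j) = (-5 + j) - 1 = -6 + j)
U(Y, I) = -7 + I + Y (U(Y, I) = (Y + I) + (-6 - 1) = (I + Y) - 7 = -7 + I + Y)
-80*U(-3, -12) - 90 = -80*(-7 - 12 - 3) - 90 = -80*(-22) - 90 = 1760 - 90 = 1670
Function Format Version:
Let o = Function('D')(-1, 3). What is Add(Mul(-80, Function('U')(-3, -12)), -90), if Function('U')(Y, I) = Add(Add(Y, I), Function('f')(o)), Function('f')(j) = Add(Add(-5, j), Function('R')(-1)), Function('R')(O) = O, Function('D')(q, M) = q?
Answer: 1670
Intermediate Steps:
o = -1
Function('f')(j) = Add(-6, j) (Function('f')(j) = Add(Add(-5, j), -1) = Add(-6, j))
Function('U')(Y, I) = Add(-7, I, Y) (Function('U')(Y, I) = Add(Add(Y, I), Add(-6, -1)) = Add(Add(I, Y), -7) = Add(-7, I, Y))
Add(Mul(-80, Function('U')(-3, -12)), -90) = Add(Mul(-80, Add(-7, -12, -3)), -90) = Add(Mul(-80, -22), -90) = Add(1760, -90) = 1670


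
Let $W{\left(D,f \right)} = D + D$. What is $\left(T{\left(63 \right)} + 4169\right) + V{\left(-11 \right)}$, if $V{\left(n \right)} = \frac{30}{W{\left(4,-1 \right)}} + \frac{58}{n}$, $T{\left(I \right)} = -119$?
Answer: $\frac{178133}{44} \approx 4048.5$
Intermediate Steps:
$W{\left(D,f \right)} = 2 D$
$V{\left(n \right)} = \frac{15}{4} + \frac{58}{n}$ ($V{\left(n \right)} = \frac{30}{2 \cdot 4} + \frac{58}{n} = \frac{30}{8} + \frac{58}{n} = 30 \cdot \frac{1}{8} + \frac{58}{n} = \frac{15}{4} + \frac{58}{n}$)
$\left(T{\left(63 \right)} + 4169\right) + V{\left(-11 \right)} = \left(-119 + 4169\right) + \left(\frac{15}{4} + \frac{58}{-11}\right) = 4050 + \left(\frac{15}{4} + 58 \left(- \frac{1}{11}\right)\right) = 4050 + \left(\frac{15}{4} - \frac{58}{11}\right) = 4050 - \frac{67}{44} = \frac{178133}{44}$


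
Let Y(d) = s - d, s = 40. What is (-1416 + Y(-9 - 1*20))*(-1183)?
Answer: 1593501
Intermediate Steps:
Y(d) = 40 - d
(-1416 + Y(-9 - 1*20))*(-1183) = (-1416 + (40 - (-9 - 1*20)))*(-1183) = (-1416 + (40 - (-9 - 20)))*(-1183) = (-1416 + (40 - 1*(-29)))*(-1183) = (-1416 + (40 + 29))*(-1183) = (-1416 + 69)*(-1183) = -1347*(-1183) = 1593501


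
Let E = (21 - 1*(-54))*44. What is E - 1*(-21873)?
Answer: 25173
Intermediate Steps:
E = 3300 (E = (21 + 54)*44 = 75*44 = 3300)
E - 1*(-21873) = 3300 - 1*(-21873) = 3300 + 21873 = 25173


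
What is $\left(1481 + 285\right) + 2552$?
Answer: $4318$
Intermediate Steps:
$\left(1481 + 285\right) + 2552 = 1766 + 2552 = 4318$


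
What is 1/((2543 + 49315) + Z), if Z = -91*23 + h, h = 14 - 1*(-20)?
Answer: 1/49799 ≈ 2.0081e-5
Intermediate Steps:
h = 34 (h = 14 + 20 = 34)
Z = -2059 (Z = -91*23 + 34 = -2093 + 34 = -2059)
1/((2543 + 49315) + Z) = 1/((2543 + 49315) - 2059) = 1/(51858 - 2059) = 1/49799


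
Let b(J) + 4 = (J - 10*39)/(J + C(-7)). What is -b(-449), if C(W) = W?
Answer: 985/456 ≈ 2.1601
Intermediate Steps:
b(J) = -4 + (-390 + J)/(-7 + J) (b(J) = -4 + (J - 10*39)/(J - 7) = -4 + (J - 390)/(-7 + J) = -4 + (-390 + J)/(-7 + J))
-b(-449) = -(-362 - 3*(-449))/(-7 - 449) = -(-362 + 1347)/(-456) = -(-1)*985/456 = -1*(-985/456) = 985/456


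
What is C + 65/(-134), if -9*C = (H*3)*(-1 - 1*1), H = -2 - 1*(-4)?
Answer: 341/402 ≈ 0.84826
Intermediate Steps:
H = 2 (H = -2 + 4 = 2)
C = 4/3 (C = -2*3*(-1 - 1*1)/9 = -2*(-1 - 1)/3 = -2*(-2)/3 = -⅑*(-12) = 4/3 ≈ 1.3333)
C + 65/(-134) = 4/3 + 65/(-134) = 4/3 - 1/134*65 = 4/3 - 65/134 = 341/402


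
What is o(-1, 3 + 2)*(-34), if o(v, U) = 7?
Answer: -238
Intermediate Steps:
o(-1, 3 + 2)*(-34) = 7*(-34) = -238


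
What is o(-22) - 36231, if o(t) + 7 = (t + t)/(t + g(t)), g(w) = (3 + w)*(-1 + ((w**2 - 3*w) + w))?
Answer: -363648286/10035 ≈ -36238.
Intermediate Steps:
g(w) = (3 + w)*(-1 + w**2 - 2*w) (g(w) = (3 + w)*(-1 + (w**2 - 2*w)) = (3 + w)*(-1 + w**2 - 2*w))
o(t) = -7 + 2*t/(-3 + t**2 + t**3 - 6*t) (o(t) = -7 + (t + t)/(t + (-3 + t**2 + t**3 - 7*t)) = -7 + (2*t)/(-3 + t**2 + t**3 - 6*t) = -7 + 2*t/(-3 + t**2 + t**3 - 6*t))
o(-22) - 36231 = (21 - 7*(-22)**2 - 7*(-22)**3 + 44*(-22))/(-3 + (-22)**2 + (-22)**3 - 6*(-22)) - 36231 = (21 - 7*484 - 7*(-10648) - 968)/(-3 + 484 - 10648 + 132) - 36231 = (21 - 3388 + 74536 - 968)/(-10035) - 36231 = -1/10035*70201 - 36231 = -70201/10035 - 36231 = -363648286/10035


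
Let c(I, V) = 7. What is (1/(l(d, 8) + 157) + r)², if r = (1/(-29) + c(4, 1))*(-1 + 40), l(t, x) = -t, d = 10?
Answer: 1341184029025/18173169 ≈ 73800.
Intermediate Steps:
r = 7878/29 (r = (1/(-29) + 7)*(-1 + 40) = (-1/29 + 7)*39 = (202/29)*39 = 7878/29 ≈ 271.66)
(1/(l(d, 8) + 157) + r)² = (1/(-1*10 + 157) + 7878/29)² = (1/(-10 + 157) + 7878/29)² = (1/147 + 7878/29)² = (1158095/4263)² = 1341184029025/18173169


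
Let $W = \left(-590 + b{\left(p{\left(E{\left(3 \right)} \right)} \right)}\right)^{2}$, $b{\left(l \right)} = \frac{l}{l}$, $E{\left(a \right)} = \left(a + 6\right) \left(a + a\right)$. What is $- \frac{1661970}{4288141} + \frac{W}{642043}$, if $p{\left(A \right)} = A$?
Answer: $\frac{420589959151}{2753170912063} \approx 0.15277$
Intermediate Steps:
$E{\left(a \right)} = 2 a \left(6 + a\right)$ ($E{\left(a \right)} = \left(6 + a\right) 2 a = 2 a \left(6 + a\right)$)
$b{\left(l \right)} = 1$
$W = 346921$ ($W = \left(-590 + 1\right)^{2} = \left(-589\right)^{2} = 346921$)
$- \frac{1661970}{4288141} + \frac{W}{642043} = - \frac{1661970}{4288141} + \frac{346921}{642043} = \frac{420589959151}{2753170912063}$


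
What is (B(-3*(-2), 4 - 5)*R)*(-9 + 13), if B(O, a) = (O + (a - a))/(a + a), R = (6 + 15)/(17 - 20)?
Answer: 84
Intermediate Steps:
R = -7 (R = 21/(-3) = 21*(-1/3) = -7)
B(O, a) = O/(2*a) (B(O, a) = (O + 0)/((2*a)) = O*(1/(2*a)) = O/(2*a))
(B(-3*(-2), 4 - 5)*R)*(-9 + 13) = (((-3*(-2))/(2*(4 - 5)))*(-7))*(-9 + 13) = (((1/2)*6/(-1))*(-7))*4 = (((1/2)*6*(-1))*(-7))*4 = -3*(-7)*4 = 21*4 = 84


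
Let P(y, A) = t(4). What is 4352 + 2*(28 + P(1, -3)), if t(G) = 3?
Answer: 4414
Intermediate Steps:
P(y, A) = 3
4352 + 2*(28 + P(1, -3)) = 4352 + 2*(28 + 3) = 4352 + 2*31 = 4352 + 62 = 4414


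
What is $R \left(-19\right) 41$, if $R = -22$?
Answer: $17138$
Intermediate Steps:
$R \left(-19\right) 41 = \left(-22\right) \left(-19\right) 41 = 418 \cdot 41 = 17138$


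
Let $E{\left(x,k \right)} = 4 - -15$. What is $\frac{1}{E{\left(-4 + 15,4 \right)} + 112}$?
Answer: $\frac{1}{131} \approx 0.0076336$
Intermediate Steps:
$E{\left(x,k \right)} = 19$ ($E{\left(x,k \right)} = 4 + 15 = 19$)
$\frac{1}{E{\left(-4 + 15,4 \right)} + 112} = \frac{1}{19 + 112} = \frac{1}{131}$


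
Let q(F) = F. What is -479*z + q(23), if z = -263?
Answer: 126000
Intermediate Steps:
-479*z + q(23) = -479*(-263) + 23 = 125977 + 23 = 126000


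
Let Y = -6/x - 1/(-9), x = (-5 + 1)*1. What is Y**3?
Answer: 24389/5832 ≈ 4.1819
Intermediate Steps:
x = -4 (x = -4*1 = -4)
Y = 29/18 (Y = -6/(-4) - 1/(-9) = -6*(-1/4) - 1*(-1/9) = 3/2 + 1/9 = 29/18 ≈ 1.6111)
Y**3 = (29/18)**3 = 24389/5832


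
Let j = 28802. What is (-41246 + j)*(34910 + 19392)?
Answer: -675734088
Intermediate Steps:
(-41246 + j)*(34910 + 19392) = (-41246 + 28802)*(34910 + 19392) = -12444*54302 = -675734088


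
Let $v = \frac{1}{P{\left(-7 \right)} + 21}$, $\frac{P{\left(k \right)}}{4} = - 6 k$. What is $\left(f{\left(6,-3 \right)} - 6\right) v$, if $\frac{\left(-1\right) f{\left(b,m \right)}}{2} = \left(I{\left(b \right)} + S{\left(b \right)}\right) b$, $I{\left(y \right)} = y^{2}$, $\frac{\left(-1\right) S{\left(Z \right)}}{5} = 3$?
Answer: $- \frac{86}{63} \approx -1.3651$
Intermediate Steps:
$P{\left(k \right)} = - 24 k$ ($P{\left(k \right)} = 4 \left(- 6 k\right) = - 24 k$)
$S{\left(Z \right)} = -15$ ($S{\left(Z \right)} = \left(-5\right) 3 = -15$)
$v = \frac{1}{189}$ ($v = \frac{1}{\left(-24\right) \left(-7\right) + 21} = \frac{1}{168 + 21} = \frac{1}{189} \approx 0.005291$)
$f{\left(b,m \right)} = - 2 b \left(-15 + b^{2}\right)$ ($f{\left(b,m \right)} = - 2 \left(b^{2} - 15\right) b = - 2 \left(-15 + b^{2}\right) b = - 2 b \left(-15 + b^{2}\right)$)
$\left(f{\left(6,-3 \right)} - 6\right) v = \left(2 \cdot 6 \left(15 - 6^{2}\right) - 6\right) \frac{1}{189} = \left(2 \cdot 6 \left(15 - 36\right) - 6\right) \frac{1}{189} = \left(2 \cdot 6 \left(-21\right) - 6\right) \frac{1}{189} = \left(-252 - 6\right) \frac{1}{189} = \left(-258\right) \frac{1}{189} = - \frac{86}{63}$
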